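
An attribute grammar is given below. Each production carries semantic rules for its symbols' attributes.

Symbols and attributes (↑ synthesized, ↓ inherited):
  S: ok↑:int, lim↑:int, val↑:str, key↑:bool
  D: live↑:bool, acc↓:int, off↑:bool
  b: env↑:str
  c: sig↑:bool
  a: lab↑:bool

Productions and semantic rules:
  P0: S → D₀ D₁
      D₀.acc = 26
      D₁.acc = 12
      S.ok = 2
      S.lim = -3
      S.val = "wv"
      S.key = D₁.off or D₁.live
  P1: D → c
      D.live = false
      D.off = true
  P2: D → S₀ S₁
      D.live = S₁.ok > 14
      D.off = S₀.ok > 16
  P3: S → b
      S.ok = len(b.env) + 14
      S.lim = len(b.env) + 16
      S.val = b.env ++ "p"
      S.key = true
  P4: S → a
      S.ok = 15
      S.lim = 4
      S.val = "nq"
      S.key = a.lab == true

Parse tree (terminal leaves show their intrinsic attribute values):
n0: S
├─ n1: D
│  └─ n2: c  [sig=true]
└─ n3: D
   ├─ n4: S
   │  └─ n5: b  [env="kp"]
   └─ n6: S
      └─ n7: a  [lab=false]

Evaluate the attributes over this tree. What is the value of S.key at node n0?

true

1. n1.acc = 26  [26]
2. n2.sig = true  [terminal]
3. n1.live = false  [false]
4. n1.off = true  [true]
5. n3.acc = 12  [12]
6. n5.env = "kp"  [terminal]
7. n4.ok = 16  [len(b.env) + 14]
8. n4.lim = 18  [len(b.env) + 16]
9. n4.val = "kpp"  [b.env ++ "p"]
10. n4.key = true  [true]
11. n7.lab = false  [terminal]
12. n6.ok = 15  [15]
13. n6.lim = 4  [4]
14. n6.val = "nq"  ["nq"]
15. n6.key = false  [a.lab == true]
16. n3.live = true  [S₁.ok > 14]
17. n3.off = false  [S₀.ok > 16]
18. n0.ok = 2  [2]
19. n0.lim = -3  [-3]
20. n0.val = "wv"  ["wv"]
21. n0.key = true  [D₁.off or D₁.live]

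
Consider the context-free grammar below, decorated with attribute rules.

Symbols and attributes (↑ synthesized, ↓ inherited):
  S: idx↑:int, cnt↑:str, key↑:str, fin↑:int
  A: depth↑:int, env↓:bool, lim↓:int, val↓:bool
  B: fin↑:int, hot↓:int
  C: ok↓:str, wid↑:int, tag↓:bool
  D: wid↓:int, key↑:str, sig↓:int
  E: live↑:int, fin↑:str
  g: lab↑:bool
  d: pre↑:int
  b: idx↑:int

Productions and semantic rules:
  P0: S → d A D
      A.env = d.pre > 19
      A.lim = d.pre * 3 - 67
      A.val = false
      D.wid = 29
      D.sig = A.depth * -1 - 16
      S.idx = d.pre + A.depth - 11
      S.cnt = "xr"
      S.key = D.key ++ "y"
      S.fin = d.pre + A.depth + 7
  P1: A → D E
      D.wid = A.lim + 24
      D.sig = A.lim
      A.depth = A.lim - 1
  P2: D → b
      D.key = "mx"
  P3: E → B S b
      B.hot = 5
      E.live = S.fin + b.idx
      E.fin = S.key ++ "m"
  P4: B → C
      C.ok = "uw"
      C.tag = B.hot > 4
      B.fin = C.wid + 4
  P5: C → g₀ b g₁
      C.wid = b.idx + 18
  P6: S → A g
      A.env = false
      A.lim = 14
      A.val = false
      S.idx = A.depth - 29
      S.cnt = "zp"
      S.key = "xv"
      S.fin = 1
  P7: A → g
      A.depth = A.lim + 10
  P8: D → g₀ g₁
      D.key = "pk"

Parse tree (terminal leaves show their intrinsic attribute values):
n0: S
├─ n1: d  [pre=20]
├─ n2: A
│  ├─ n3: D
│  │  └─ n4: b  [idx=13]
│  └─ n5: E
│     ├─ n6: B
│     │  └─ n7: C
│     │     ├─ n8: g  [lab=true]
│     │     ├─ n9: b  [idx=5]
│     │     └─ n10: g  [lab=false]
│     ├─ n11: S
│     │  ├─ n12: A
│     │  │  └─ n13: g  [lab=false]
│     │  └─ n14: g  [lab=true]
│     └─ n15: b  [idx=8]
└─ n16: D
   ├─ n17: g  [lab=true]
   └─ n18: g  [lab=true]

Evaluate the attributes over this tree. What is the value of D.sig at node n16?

-8

1. n1.pre = 20  [terminal]
2. n2.env = true  [d.pre > 19]
3. n2.lim = -7  [d.pre * 3 - 67]
4. n2.val = false  [false]
5. n3.wid = 17  [A.lim + 24]
6. n3.sig = -7  [A.lim]
7. n4.idx = 13  [terminal]
8. n3.key = "mx"  ["mx"]
9. n6.hot = 5  [5]
10. n7.ok = "uw"  ["uw"]
11. n7.tag = true  [B.hot > 4]
12. n8.lab = true  [terminal]
13. n9.idx = 5  [terminal]
14. n10.lab = false  [terminal]
15. n7.wid = 23  [b.idx + 18]
16. n6.fin = 27  [C.wid + 4]
17. n12.env = false  [false]
18. n12.lim = 14  [14]
19. n12.val = false  [false]
20. n13.lab = false  [terminal]
21. n12.depth = 24  [A.lim + 10]
22. n14.lab = true  [terminal]
23. n11.idx = -5  [A.depth - 29]
24. n11.cnt = "zp"  ["zp"]
25. n11.key = "xv"  ["xv"]
26. n11.fin = 1  [1]
27. n15.idx = 8  [terminal]
28. n5.live = 9  [S.fin + b.idx]
29. n5.fin = "xvm"  [S.key ++ "m"]
30. n2.depth = -8  [A.lim - 1]
31. n16.wid = 29  [29]
32. n16.sig = -8  [A.depth * -1 - 16]
33. n17.lab = true  [terminal]
34. n18.lab = true  [terminal]
35. n16.key = "pk"  ["pk"]
36. n0.idx = 1  [d.pre + A.depth - 11]
37. n0.cnt = "xr"  ["xr"]
38. n0.key = "pky"  [D.key ++ "y"]
39. n0.fin = 19  [d.pre + A.depth + 7]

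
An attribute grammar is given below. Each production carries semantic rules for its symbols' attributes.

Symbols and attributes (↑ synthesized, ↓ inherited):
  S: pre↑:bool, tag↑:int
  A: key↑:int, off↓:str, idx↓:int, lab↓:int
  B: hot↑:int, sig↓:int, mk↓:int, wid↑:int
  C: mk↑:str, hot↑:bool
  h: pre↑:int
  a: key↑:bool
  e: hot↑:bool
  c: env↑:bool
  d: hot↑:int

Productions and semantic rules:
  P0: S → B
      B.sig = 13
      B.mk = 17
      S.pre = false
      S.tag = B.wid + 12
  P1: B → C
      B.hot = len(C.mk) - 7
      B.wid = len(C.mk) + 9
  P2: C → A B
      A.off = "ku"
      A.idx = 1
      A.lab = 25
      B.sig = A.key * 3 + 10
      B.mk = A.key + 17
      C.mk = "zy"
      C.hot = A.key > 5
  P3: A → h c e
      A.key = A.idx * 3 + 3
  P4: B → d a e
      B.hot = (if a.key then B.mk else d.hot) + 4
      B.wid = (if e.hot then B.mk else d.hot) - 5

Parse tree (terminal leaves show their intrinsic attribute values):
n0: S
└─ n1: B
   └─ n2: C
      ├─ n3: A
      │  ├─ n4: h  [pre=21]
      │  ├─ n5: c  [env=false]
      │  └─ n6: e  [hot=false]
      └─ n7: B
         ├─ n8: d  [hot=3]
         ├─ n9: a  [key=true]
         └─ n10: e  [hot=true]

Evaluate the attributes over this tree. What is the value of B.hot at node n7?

1. n1.sig = 13  [13]
2. n1.mk = 17  [17]
3. n3.off = "ku"  ["ku"]
4. n3.idx = 1  [1]
5. n3.lab = 25  [25]
6. n4.pre = 21  [terminal]
7. n5.env = false  [terminal]
8. n6.hot = false  [terminal]
9. n3.key = 6  [A.idx * 3 + 3]
10. n7.sig = 28  [A.key * 3 + 10]
11. n7.mk = 23  [A.key + 17]
12. n8.hot = 3  [terminal]
13. n9.key = true  [terminal]
14. n10.hot = true  [terminal]
15. n7.hot = 27  [(if a.key then B.mk else d.hot) + 4]
16. n7.wid = 18  [(if e.hot then B.mk else d.hot) - 5]
17. n2.mk = "zy"  ["zy"]
18. n2.hot = true  [A.key > 5]
19. n1.hot = -5  [len(C.mk) - 7]
20. n1.wid = 11  [len(C.mk) + 9]
21. n0.pre = false  [false]
22. n0.tag = 23  [B.wid + 12]

27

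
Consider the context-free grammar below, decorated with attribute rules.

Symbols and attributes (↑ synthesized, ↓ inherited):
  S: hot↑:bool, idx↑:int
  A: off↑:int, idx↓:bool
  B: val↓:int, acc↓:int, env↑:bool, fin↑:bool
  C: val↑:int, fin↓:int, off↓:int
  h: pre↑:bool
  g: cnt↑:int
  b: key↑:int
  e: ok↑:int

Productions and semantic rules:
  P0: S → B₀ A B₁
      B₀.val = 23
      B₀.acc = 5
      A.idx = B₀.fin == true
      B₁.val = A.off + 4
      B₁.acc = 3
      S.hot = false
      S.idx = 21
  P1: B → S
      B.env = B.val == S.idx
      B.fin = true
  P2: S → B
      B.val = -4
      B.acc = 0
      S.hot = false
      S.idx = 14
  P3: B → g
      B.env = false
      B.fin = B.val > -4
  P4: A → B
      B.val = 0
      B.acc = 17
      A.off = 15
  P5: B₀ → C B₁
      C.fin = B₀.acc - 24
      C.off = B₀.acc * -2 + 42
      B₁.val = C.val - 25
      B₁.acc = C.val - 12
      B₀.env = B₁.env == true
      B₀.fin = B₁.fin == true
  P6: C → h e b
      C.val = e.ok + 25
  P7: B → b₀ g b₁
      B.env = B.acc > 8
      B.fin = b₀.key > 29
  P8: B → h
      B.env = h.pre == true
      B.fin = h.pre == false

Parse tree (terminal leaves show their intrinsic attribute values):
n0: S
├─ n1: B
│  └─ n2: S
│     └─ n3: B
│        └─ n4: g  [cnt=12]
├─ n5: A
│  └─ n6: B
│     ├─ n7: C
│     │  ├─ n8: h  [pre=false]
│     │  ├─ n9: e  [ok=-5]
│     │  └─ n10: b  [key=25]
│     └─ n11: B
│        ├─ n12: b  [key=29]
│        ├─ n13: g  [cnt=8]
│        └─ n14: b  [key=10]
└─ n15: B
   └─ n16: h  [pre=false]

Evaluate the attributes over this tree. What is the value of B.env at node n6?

false

1. n1.val = 23  [23]
2. n1.acc = 5  [5]
3. n3.val = -4  [-4]
4. n3.acc = 0  [0]
5. n4.cnt = 12  [terminal]
6. n3.env = false  [false]
7. n3.fin = false  [B.val > -4]
8. n2.hot = false  [false]
9. n2.idx = 14  [14]
10. n1.env = false  [B.val == S.idx]
11. n1.fin = true  [true]
12. n5.idx = true  [B₀.fin == true]
13. n6.val = 0  [0]
14. n6.acc = 17  [17]
15. n7.fin = -7  [B₀.acc - 24]
16. n7.off = 8  [B₀.acc * -2 + 42]
17. n8.pre = false  [terminal]
18. n9.ok = -5  [terminal]
19. n10.key = 25  [terminal]
20. n7.val = 20  [e.ok + 25]
21. n11.val = -5  [C.val - 25]
22. n11.acc = 8  [C.val - 12]
23. n12.key = 29  [terminal]
24. n13.cnt = 8  [terminal]
25. n14.key = 10  [terminal]
26. n11.env = false  [B.acc > 8]
27. n11.fin = false  [b₀.key > 29]
28. n6.env = false  [B₁.env == true]
29. n6.fin = false  [B₁.fin == true]
30. n5.off = 15  [15]
31. n15.val = 19  [A.off + 4]
32. n15.acc = 3  [3]
33. n16.pre = false  [terminal]
34. n15.env = false  [h.pre == true]
35. n15.fin = true  [h.pre == false]
36. n0.hot = false  [false]
37. n0.idx = 21  [21]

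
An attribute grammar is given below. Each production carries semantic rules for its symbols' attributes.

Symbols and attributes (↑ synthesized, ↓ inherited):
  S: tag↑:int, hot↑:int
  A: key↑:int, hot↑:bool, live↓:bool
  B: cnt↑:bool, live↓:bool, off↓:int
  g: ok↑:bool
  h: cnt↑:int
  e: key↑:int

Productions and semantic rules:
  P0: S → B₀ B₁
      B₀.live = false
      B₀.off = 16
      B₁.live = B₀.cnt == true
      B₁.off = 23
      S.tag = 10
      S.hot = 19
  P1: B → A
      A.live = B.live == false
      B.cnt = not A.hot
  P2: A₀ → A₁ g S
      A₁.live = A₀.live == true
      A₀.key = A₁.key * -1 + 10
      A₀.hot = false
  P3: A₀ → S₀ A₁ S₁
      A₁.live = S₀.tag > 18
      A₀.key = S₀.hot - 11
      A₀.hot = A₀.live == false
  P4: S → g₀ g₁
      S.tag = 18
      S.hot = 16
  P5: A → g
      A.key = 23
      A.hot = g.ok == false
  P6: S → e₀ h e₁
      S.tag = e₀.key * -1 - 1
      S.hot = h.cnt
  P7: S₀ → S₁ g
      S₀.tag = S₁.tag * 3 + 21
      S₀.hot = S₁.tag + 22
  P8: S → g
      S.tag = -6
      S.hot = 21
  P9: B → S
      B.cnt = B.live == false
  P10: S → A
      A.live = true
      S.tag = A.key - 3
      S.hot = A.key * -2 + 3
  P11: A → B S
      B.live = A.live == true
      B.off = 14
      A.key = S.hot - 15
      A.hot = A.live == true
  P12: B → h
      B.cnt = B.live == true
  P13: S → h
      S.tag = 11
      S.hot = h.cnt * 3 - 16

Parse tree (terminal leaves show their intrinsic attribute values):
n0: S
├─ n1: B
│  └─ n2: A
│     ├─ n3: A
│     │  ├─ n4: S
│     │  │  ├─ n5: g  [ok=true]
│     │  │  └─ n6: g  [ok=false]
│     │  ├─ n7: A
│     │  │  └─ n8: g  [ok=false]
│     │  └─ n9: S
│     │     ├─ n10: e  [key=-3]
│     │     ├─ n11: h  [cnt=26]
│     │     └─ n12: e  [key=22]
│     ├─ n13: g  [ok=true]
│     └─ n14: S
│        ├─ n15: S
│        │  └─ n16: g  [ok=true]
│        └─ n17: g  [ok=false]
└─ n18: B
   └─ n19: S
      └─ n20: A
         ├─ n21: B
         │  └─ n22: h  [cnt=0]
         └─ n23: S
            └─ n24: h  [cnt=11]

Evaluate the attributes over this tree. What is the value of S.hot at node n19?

-1

1. n1.live = false  [false]
2. n1.off = 16  [16]
3. n2.live = true  [B.live == false]
4. n3.live = true  [A₀.live == true]
5. n5.ok = true  [terminal]
6. n6.ok = false  [terminal]
7. n4.tag = 18  [18]
8. n4.hot = 16  [16]
9. n7.live = false  [S₀.tag > 18]
10. n8.ok = false  [terminal]
11. n7.key = 23  [23]
12. n7.hot = true  [g.ok == false]
13. n10.key = -3  [terminal]
14. n11.cnt = 26  [terminal]
15. n12.key = 22  [terminal]
16. n9.tag = 2  [e₀.key * -1 - 1]
17. n9.hot = 26  [h.cnt]
18. n3.key = 5  [S₀.hot - 11]
19. n3.hot = false  [A₀.live == false]
20. n13.ok = true  [terminal]
21. n16.ok = true  [terminal]
22. n15.tag = -6  [-6]
23. n15.hot = 21  [21]
24. n17.ok = false  [terminal]
25. n14.tag = 3  [S₁.tag * 3 + 21]
26. n14.hot = 16  [S₁.tag + 22]
27. n2.key = 5  [A₁.key * -1 + 10]
28. n2.hot = false  [false]
29. n1.cnt = true  [not A.hot]
30. n18.live = true  [B₀.cnt == true]
31. n18.off = 23  [23]
32. n20.live = true  [true]
33. n21.live = true  [A.live == true]
34. n21.off = 14  [14]
35. n22.cnt = 0  [terminal]
36. n21.cnt = true  [B.live == true]
37. n24.cnt = 11  [terminal]
38. n23.tag = 11  [11]
39. n23.hot = 17  [h.cnt * 3 - 16]
40. n20.key = 2  [S.hot - 15]
41. n20.hot = true  [A.live == true]
42. n19.tag = -1  [A.key - 3]
43. n19.hot = -1  [A.key * -2 + 3]
44. n18.cnt = false  [B.live == false]
45. n0.tag = 10  [10]
46. n0.hot = 19  [19]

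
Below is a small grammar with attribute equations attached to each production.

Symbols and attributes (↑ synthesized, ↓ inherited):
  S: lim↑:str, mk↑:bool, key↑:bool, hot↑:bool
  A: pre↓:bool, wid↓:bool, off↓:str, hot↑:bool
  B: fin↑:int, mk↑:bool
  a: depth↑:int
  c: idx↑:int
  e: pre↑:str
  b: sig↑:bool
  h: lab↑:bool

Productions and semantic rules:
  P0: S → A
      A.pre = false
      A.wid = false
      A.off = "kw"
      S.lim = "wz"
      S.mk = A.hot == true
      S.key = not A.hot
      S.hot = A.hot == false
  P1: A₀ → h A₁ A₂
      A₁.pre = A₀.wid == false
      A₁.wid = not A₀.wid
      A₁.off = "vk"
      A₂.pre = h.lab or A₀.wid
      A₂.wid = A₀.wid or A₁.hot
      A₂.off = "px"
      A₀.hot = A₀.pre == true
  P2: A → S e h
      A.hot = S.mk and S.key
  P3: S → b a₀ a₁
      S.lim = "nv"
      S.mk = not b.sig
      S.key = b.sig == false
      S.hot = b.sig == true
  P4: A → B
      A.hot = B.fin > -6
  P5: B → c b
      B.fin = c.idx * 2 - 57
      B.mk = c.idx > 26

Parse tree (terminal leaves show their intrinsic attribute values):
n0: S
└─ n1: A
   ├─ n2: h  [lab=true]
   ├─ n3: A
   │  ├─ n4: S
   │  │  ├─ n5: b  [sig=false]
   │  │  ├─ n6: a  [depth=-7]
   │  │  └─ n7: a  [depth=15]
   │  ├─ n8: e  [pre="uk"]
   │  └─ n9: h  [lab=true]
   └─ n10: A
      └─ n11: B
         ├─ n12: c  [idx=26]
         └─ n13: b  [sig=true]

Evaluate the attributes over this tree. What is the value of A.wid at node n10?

true

1. n1.pre = false  [false]
2. n1.wid = false  [false]
3. n1.off = "kw"  ["kw"]
4. n2.lab = true  [terminal]
5. n3.pre = true  [A₀.wid == false]
6. n3.wid = true  [not A₀.wid]
7. n3.off = "vk"  ["vk"]
8. n5.sig = false  [terminal]
9. n6.depth = -7  [terminal]
10. n7.depth = 15  [terminal]
11. n4.lim = "nv"  ["nv"]
12. n4.mk = true  [not b.sig]
13. n4.key = true  [b.sig == false]
14. n4.hot = false  [b.sig == true]
15. n8.pre = "uk"  [terminal]
16. n9.lab = true  [terminal]
17. n3.hot = true  [S.mk and S.key]
18. n10.pre = true  [h.lab or A₀.wid]
19. n10.wid = true  [A₀.wid or A₁.hot]
20. n10.off = "px"  ["px"]
21. n12.idx = 26  [terminal]
22. n13.sig = true  [terminal]
23. n11.fin = -5  [c.idx * 2 - 57]
24. n11.mk = false  [c.idx > 26]
25. n10.hot = true  [B.fin > -6]
26. n1.hot = false  [A₀.pre == true]
27. n0.lim = "wz"  ["wz"]
28. n0.mk = false  [A.hot == true]
29. n0.key = true  [not A.hot]
30. n0.hot = true  [A.hot == false]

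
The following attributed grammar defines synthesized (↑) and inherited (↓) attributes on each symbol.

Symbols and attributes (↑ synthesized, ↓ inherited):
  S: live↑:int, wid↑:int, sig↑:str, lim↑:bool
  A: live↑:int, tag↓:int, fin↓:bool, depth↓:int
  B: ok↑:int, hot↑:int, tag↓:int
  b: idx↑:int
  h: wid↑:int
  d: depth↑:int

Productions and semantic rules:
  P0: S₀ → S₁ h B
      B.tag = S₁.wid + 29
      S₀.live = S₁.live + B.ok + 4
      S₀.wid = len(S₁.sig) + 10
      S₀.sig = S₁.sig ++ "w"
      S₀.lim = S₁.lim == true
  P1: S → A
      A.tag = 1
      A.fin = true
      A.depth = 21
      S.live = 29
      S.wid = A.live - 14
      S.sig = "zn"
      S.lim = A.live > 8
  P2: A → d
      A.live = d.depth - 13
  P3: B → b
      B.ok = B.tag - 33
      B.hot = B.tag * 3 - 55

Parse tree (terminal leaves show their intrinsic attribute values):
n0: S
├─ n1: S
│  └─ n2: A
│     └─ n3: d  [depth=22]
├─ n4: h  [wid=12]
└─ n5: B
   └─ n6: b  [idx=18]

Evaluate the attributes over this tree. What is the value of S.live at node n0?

1. n2.tag = 1  [1]
2. n2.fin = true  [true]
3. n2.depth = 21  [21]
4. n3.depth = 22  [terminal]
5. n2.live = 9  [d.depth - 13]
6. n1.live = 29  [29]
7. n1.wid = -5  [A.live - 14]
8. n1.sig = "zn"  ["zn"]
9. n1.lim = true  [A.live > 8]
10. n4.wid = 12  [terminal]
11. n5.tag = 24  [S₁.wid + 29]
12. n6.idx = 18  [terminal]
13. n5.ok = -9  [B.tag - 33]
14. n5.hot = 17  [B.tag * 3 - 55]
15. n0.live = 24  [S₁.live + B.ok + 4]
16. n0.wid = 12  [len(S₁.sig) + 10]
17. n0.sig = "znw"  [S₁.sig ++ "w"]
18. n0.lim = true  [S₁.lim == true]

24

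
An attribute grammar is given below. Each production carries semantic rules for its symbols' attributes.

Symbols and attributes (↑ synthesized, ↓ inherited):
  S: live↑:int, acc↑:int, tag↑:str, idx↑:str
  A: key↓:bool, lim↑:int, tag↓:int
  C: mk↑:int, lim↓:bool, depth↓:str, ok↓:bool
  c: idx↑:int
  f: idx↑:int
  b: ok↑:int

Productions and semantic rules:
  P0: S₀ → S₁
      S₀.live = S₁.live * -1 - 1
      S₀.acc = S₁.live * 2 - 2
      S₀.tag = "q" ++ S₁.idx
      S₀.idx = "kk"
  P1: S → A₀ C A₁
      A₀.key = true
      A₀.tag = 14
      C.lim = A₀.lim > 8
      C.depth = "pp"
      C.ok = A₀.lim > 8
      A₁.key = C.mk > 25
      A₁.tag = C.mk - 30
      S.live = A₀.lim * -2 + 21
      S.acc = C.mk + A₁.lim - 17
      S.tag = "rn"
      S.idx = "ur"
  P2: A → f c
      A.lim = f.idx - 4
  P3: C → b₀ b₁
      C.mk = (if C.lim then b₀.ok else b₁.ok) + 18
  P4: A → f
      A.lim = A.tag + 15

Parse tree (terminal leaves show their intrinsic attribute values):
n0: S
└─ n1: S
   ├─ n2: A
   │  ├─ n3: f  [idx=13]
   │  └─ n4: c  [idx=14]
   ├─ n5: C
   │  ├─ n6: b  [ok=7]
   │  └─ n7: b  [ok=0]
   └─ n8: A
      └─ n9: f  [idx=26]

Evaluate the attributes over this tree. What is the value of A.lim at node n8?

1. n2.key = true  [true]
2. n2.tag = 14  [14]
3. n3.idx = 13  [terminal]
4. n4.idx = 14  [terminal]
5. n2.lim = 9  [f.idx - 4]
6. n5.lim = true  [A₀.lim > 8]
7. n5.depth = "pp"  ["pp"]
8. n5.ok = true  [A₀.lim > 8]
9. n6.ok = 7  [terminal]
10. n7.ok = 0  [terminal]
11. n5.mk = 25  [(if C.lim then b₀.ok else b₁.ok) + 18]
12. n8.key = false  [C.mk > 25]
13. n8.tag = -5  [C.mk - 30]
14. n9.idx = 26  [terminal]
15. n8.lim = 10  [A.tag + 15]
16. n1.live = 3  [A₀.lim * -2 + 21]
17. n1.acc = 18  [C.mk + A₁.lim - 17]
18. n1.tag = "rn"  ["rn"]
19. n1.idx = "ur"  ["ur"]
20. n0.live = -4  [S₁.live * -1 - 1]
21. n0.acc = 4  [S₁.live * 2 - 2]
22. n0.tag = "qur"  ["q" ++ S₁.idx]
23. n0.idx = "kk"  ["kk"]

10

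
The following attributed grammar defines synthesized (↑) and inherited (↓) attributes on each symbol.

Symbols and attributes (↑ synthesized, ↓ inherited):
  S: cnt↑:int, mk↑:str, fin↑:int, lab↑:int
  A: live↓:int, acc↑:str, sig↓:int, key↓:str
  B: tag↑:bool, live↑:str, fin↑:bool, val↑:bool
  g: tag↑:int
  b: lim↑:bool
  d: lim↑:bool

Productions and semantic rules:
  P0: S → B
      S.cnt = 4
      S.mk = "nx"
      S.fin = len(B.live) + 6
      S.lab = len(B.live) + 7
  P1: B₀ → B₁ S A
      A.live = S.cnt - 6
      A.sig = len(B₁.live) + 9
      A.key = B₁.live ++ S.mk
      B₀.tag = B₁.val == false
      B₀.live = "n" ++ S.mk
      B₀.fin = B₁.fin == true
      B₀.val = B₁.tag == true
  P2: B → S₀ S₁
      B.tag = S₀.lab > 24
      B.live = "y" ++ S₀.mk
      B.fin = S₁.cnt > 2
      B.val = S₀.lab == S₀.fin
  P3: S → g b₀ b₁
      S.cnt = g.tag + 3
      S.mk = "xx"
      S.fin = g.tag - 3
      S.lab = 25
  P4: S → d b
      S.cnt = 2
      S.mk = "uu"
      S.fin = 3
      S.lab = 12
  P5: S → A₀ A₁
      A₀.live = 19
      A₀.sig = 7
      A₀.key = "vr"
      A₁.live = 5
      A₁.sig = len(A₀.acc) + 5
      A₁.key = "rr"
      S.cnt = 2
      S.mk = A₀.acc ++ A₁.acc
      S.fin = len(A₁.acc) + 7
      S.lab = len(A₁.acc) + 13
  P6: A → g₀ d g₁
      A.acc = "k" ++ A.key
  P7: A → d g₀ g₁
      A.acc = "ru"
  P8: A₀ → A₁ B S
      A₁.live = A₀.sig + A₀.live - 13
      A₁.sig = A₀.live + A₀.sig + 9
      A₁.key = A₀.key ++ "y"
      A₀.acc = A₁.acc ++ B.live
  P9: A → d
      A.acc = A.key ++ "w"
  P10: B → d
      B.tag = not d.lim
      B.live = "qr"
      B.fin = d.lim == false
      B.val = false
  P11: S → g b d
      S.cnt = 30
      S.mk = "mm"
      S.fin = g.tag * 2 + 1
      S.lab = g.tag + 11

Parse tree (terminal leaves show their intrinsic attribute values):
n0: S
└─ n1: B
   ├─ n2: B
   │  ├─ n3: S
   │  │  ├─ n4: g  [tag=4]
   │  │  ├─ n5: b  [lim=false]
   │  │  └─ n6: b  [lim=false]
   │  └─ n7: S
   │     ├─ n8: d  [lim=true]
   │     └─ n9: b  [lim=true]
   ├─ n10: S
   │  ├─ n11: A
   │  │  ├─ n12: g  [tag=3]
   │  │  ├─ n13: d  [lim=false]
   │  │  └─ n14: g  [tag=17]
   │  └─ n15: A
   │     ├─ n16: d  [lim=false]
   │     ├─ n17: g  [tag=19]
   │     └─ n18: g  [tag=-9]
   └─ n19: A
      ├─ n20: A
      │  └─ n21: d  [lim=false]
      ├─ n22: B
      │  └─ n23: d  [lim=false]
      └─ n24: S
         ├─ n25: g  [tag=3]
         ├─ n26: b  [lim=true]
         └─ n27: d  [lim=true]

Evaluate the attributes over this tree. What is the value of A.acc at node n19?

"yxxkvrruywqr"

1. n4.tag = 4  [terminal]
2. n5.lim = false  [terminal]
3. n6.lim = false  [terminal]
4. n3.cnt = 7  [g.tag + 3]
5. n3.mk = "xx"  ["xx"]
6. n3.fin = 1  [g.tag - 3]
7. n3.lab = 25  [25]
8. n8.lim = true  [terminal]
9. n9.lim = true  [terminal]
10. n7.cnt = 2  [2]
11. n7.mk = "uu"  ["uu"]
12. n7.fin = 3  [3]
13. n7.lab = 12  [12]
14. n2.tag = true  [S₀.lab > 24]
15. n2.live = "yxx"  ["y" ++ S₀.mk]
16. n2.fin = false  [S₁.cnt > 2]
17. n2.val = false  [S₀.lab == S₀.fin]
18. n11.live = 19  [19]
19. n11.sig = 7  [7]
20. n11.key = "vr"  ["vr"]
21. n12.tag = 3  [terminal]
22. n13.lim = false  [terminal]
23. n14.tag = 17  [terminal]
24. n11.acc = "kvr"  ["k" ++ A.key]
25. n15.live = 5  [5]
26. n15.sig = 8  [len(A₀.acc) + 5]
27. n15.key = "rr"  ["rr"]
28. n16.lim = false  [terminal]
29. n17.tag = 19  [terminal]
30. n18.tag = -9  [terminal]
31. n15.acc = "ru"  ["ru"]
32. n10.cnt = 2  [2]
33. n10.mk = "kvrru"  [A₀.acc ++ A₁.acc]
34. n10.fin = 9  [len(A₁.acc) + 7]
35. n10.lab = 15  [len(A₁.acc) + 13]
36. n19.live = -4  [S.cnt - 6]
37. n19.sig = 12  [len(B₁.live) + 9]
38. n19.key = "yxxkvrru"  [B₁.live ++ S.mk]
39. n20.live = -5  [A₀.sig + A₀.live - 13]
40. n20.sig = 17  [A₀.live + A₀.sig + 9]
41. n20.key = "yxxkvrruy"  [A₀.key ++ "y"]
42. n21.lim = false  [terminal]
43. n20.acc = "yxxkvrruyw"  [A.key ++ "w"]
44. n23.lim = false  [terminal]
45. n22.tag = true  [not d.lim]
46. n22.live = "qr"  ["qr"]
47. n22.fin = true  [d.lim == false]
48. n22.val = false  [false]
49. n25.tag = 3  [terminal]
50. n26.lim = true  [terminal]
51. n27.lim = true  [terminal]
52. n24.cnt = 30  [30]
53. n24.mk = "mm"  ["mm"]
54. n24.fin = 7  [g.tag * 2 + 1]
55. n24.lab = 14  [g.tag + 11]
56. n19.acc = "yxxkvrruywqr"  [A₁.acc ++ B.live]
57. n1.tag = true  [B₁.val == false]
58. n1.live = "nkvrru"  ["n" ++ S.mk]
59. n1.fin = false  [B₁.fin == true]
60. n1.val = true  [B₁.tag == true]
61. n0.cnt = 4  [4]
62. n0.mk = "nx"  ["nx"]
63. n0.fin = 12  [len(B.live) + 6]
64. n0.lab = 13  [len(B.live) + 7]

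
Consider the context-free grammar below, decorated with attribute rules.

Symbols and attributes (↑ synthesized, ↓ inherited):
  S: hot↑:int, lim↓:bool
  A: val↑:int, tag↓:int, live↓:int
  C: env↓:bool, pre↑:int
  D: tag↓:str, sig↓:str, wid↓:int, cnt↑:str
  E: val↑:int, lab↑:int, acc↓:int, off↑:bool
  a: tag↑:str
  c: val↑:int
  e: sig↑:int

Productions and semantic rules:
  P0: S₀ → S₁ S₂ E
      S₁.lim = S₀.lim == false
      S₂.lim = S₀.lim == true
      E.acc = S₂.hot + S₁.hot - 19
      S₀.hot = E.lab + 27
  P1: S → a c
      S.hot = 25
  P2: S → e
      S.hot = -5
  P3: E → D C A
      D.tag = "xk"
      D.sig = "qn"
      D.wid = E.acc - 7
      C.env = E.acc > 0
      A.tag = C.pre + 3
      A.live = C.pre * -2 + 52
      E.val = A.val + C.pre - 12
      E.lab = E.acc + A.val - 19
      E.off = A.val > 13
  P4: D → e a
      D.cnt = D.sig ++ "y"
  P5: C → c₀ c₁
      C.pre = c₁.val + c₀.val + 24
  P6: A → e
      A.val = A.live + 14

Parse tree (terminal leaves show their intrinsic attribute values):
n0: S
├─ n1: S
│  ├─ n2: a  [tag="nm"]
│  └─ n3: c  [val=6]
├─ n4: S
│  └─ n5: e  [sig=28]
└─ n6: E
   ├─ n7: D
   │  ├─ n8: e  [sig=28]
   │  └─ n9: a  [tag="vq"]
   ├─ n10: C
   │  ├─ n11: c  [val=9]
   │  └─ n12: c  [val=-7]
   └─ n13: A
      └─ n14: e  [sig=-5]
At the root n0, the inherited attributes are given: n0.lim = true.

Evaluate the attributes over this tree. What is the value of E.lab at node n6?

-4

1. n0.lim = true  [given at root]
2. n1.lim = false  [S₀.lim == false]
3. n2.tag = "nm"  [terminal]
4. n3.val = 6  [terminal]
5. n1.hot = 25  [25]
6. n4.lim = true  [S₀.lim == true]
7. n5.sig = 28  [terminal]
8. n4.hot = -5  [-5]
9. n6.acc = 1  [S₂.hot + S₁.hot - 19]
10. n7.tag = "xk"  ["xk"]
11. n7.sig = "qn"  ["qn"]
12. n7.wid = -6  [E.acc - 7]
13. n8.sig = 28  [terminal]
14. n9.tag = "vq"  [terminal]
15. n7.cnt = "qny"  [D.sig ++ "y"]
16. n10.env = true  [E.acc > 0]
17. n11.val = 9  [terminal]
18. n12.val = -7  [terminal]
19. n10.pre = 26  [c₁.val + c₀.val + 24]
20. n13.tag = 29  [C.pre + 3]
21. n13.live = 0  [C.pre * -2 + 52]
22. n14.sig = -5  [terminal]
23. n13.val = 14  [A.live + 14]
24. n6.val = 28  [A.val + C.pre - 12]
25. n6.lab = -4  [E.acc + A.val - 19]
26. n6.off = true  [A.val > 13]
27. n0.hot = 23  [E.lab + 27]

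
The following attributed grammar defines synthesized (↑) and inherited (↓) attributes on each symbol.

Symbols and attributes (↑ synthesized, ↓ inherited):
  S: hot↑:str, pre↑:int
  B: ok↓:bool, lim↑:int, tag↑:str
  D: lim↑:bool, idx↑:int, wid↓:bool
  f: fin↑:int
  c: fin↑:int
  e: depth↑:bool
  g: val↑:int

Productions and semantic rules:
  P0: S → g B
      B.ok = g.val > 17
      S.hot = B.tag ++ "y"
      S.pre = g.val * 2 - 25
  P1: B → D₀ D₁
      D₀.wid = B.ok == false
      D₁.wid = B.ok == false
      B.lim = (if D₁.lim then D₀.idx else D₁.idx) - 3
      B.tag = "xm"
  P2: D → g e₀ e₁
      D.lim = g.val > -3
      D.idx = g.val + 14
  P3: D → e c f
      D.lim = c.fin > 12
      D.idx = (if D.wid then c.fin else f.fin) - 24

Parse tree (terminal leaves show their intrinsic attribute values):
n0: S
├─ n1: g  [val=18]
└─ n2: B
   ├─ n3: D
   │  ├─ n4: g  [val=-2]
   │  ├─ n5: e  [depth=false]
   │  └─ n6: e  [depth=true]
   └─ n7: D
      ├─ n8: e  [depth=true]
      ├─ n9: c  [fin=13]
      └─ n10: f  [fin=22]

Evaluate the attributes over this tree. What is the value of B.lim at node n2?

9

1. n1.val = 18  [terminal]
2. n2.ok = true  [g.val > 17]
3. n3.wid = false  [B.ok == false]
4. n4.val = -2  [terminal]
5. n5.depth = false  [terminal]
6. n6.depth = true  [terminal]
7. n3.lim = true  [g.val > -3]
8. n3.idx = 12  [g.val + 14]
9. n7.wid = false  [B.ok == false]
10. n8.depth = true  [terminal]
11. n9.fin = 13  [terminal]
12. n10.fin = 22  [terminal]
13. n7.lim = true  [c.fin > 12]
14. n7.idx = -2  [(if D.wid then c.fin else f.fin) - 24]
15. n2.lim = 9  [(if D₁.lim then D₀.idx else D₁.idx) - 3]
16. n2.tag = "xm"  ["xm"]
17. n0.hot = "xmy"  [B.tag ++ "y"]
18. n0.pre = 11  [g.val * 2 - 25]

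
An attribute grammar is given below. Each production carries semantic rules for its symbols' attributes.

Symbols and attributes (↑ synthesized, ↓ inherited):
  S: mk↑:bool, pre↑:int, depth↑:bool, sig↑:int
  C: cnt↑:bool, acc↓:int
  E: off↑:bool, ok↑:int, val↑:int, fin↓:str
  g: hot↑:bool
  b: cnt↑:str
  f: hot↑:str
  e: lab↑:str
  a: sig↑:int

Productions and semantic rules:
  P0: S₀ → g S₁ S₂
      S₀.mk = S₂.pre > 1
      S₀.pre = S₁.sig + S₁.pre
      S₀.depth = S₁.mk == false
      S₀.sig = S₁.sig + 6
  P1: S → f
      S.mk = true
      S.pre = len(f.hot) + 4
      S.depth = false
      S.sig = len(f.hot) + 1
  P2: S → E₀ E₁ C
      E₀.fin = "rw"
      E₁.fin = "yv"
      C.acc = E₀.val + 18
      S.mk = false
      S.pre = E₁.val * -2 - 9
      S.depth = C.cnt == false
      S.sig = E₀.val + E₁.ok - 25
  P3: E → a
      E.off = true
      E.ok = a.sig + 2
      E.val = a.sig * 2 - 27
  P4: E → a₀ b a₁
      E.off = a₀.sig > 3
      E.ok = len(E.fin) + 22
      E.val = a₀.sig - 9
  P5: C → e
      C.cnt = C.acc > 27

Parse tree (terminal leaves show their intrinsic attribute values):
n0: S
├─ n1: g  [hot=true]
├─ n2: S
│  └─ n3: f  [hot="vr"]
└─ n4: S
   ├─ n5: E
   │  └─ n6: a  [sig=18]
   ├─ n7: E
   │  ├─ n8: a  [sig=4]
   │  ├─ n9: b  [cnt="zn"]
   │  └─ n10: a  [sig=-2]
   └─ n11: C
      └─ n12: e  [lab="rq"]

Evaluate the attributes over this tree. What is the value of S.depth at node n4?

1. n1.hot = true  [terminal]
2. n3.hot = "vr"  [terminal]
3. n2.mk = true  [true]
4. n2.pre = 6  [len(f.hot) + 4]
5. n2.depth = false  [false]
6. n2.sig = 3  [len(f.hot) + 1]
7. n5.fin = "rw"  ["rw"]
8. n6.sig = 18  [terminal]
9. n5.off = true  [true]
10. n5.ok = 20  [a.sig + 2]
11. n5.val = 9  [a.sig * 2 - 27]
12. n7.fin = "yv"  ["yv"]
13. n8.sig = 4  [terminal]
14. n9.cnt = "zn"  [terminal]
15. n10.sig = -2  [terminal]
16. n7.off = true  [a₀.sig > 3]
17. n7.ok = 24  [len(E.fin) + 22]
18. n7.val = -5  [a₀.sig - 9]
19. n11.acc = 27  [E₀.val + 18]
20. n12.lab = "rq"  [terminal]
21. n11.cnt = false  [C.acc > 27]
22. n4.mk = false  [false]
23. n4.pre = 1  [E₁.val * -2 - 9]
24. n4.depth = true  [C.cnt == false]
25. n4.sig = 8  [E₀.val + E₁.ok - 25]
26. n0.mk = false  [S₂.pre > 1]
27. n0.pre = 9  [S₁.sig + S₁.pre]
28. n0.depth = false  [S₁.mk == false]
29. n0.sig = 9  [S₁.sig + 6]

true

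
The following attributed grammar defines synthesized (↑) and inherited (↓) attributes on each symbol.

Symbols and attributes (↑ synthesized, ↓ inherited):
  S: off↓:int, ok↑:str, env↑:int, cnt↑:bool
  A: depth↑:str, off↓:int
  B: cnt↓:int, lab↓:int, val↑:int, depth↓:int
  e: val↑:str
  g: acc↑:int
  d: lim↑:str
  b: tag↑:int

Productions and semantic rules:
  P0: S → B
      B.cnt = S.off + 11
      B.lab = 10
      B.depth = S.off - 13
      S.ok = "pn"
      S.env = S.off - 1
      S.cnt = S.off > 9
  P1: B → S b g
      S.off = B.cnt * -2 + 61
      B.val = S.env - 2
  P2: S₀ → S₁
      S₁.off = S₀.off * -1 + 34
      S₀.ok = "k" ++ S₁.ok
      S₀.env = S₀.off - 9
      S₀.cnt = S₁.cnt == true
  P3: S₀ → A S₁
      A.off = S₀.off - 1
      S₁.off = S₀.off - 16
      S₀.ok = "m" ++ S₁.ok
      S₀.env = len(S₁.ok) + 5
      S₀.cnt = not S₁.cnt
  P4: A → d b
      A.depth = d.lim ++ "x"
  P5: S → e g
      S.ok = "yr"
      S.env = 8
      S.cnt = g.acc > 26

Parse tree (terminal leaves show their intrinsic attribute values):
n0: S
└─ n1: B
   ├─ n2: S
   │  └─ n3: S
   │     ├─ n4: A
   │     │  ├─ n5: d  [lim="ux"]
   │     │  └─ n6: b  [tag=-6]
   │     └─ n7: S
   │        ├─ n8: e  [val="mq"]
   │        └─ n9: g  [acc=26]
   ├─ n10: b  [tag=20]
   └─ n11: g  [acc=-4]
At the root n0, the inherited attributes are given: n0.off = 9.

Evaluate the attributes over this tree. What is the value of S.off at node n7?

-3

1. n0.off = 9  [given at root]
2. n1.cnt = 20  [S.off + 11]
3. n1.lab = 10  [10]
4. n1.depth = -4  [S.off - 13]
5. n2.off = 21  [B.cnt * -2 + 61]
6. n3.off = 13  [S₀.off * -1 + 34]
7. n4.off = 12  [S₀.off - 1]
8. n5.lim = "ux"  [terminal]
9. n6.tag = -6  [terminal]
10. n4.depth = "uxx"  [d.lim ++ "x"]
11. n7.off = -3  [S₀.off - 16]
12. n8.val = "mq"  [terminal]
13. n9.acc = 26  [terminal]
14. n7.ok = "yr"  ["yr"]
15. n7.env = 8  [8]
16. n7.cnt = false  [g.acc > 26]
17. n3.ok = "myr"  ["m" ++ S₁.ok]
18. n3.env = 7  [len(S₁.ok) + 5]
19. n3.cnt = true  [not S₁.cnt]
20. n2.ok = "kmyr"  ["k" ++ S₁.ok]
21. n2.env = 12  [S₀.off - 9]
22. n2.cnt = true  [S₁.cnt == true]
23. n10.tag = 20  [terminal]
24. n11.acc = -4  [terminal]
25. n1.val = 10  [S.env - 2]
26. n0.ok = "pn"  ["pn"]
27. n0.env = 8  [S.off - 1]
28. n0.cnt = false  [S.off > 9]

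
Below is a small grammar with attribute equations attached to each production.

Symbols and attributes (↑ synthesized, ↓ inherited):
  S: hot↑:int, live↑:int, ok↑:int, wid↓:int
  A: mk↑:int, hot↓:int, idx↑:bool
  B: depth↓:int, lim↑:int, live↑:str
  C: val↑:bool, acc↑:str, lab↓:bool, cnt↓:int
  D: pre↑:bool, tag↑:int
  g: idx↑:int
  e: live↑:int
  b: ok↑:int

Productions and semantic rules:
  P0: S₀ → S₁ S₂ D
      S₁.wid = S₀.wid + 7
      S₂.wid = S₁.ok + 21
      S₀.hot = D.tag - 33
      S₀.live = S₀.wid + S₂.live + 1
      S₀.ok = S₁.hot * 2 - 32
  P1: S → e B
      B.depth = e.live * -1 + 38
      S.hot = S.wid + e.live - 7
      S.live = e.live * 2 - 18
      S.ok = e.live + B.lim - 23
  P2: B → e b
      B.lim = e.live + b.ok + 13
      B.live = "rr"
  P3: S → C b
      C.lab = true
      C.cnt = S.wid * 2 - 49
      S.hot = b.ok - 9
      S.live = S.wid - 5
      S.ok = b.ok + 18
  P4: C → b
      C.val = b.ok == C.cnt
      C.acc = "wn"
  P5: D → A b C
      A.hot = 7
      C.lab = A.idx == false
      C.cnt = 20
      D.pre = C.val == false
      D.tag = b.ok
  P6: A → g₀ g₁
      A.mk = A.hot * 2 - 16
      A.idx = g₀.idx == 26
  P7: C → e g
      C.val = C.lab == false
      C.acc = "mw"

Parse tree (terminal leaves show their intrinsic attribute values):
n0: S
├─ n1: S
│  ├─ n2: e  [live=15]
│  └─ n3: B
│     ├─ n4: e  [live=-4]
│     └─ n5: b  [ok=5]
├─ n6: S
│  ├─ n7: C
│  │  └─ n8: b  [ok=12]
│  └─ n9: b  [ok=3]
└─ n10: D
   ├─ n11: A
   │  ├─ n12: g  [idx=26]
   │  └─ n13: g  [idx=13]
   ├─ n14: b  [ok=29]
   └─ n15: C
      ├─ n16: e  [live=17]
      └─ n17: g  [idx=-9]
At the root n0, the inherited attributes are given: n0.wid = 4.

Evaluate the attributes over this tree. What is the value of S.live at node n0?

1. n0.wid = 4  [given at root]
2. n1.wid = 11  [S₀.wid + 7]
3. n2.live = 15  [terminal]
4. n3.depth = 23  [e.live * -1 + 38]
5. n4.live = -4  [terminal]
6. n5.ok = 5  [terminal]
7. n3.lim = 14  [e.live + b.ok + 13]
8. n3.live = "rr"  ["rr"]
9. n1.hot = 19  [S.wid + e.live - 7]
10. n1.live = 12  [e.live * 2 - 18]
11. n1.ok = 6  [e.live + B.lim - 23]
12. n6.wid = 27  [S₁.ok + 21]
13. n7.lab = true  [true]
14. n7.cnt = 5  [S.wid * 2 - 49]
15. n8.ok = 12  [terminal]
16. n7.val = false  [b.ok == C.cnt]
17. n7.acc = "wn"  ["wn"]
18. n9.ok = 3  [terminal]
19. n6.hot = -6  [b.ok - 9]
20. n6.live = 22  [S.wid - 5]
21. n6.ok = 21  [b.ok + 18]
22. n11.hot = 7  [7]
23. n12.idx = 26  [terminal]
24. n13.idx = 13  [terminal]
25. n11.mk = -2  [A.hot * 2 - 16]
26. n11.idx = true  [g₀.idx == 26]
27. n14.ok = 29  [terminal]
28. n15.lab = false  [A.idx == false]
29. n15.cnt = 20  [20]
30. n16.live = 17  [terminal]
31. n17.idx = -9  [terminal]
32. n15.val = true  [C.lab == false]
33. n15.acc = "mw"  ["mw"]
34. n10.pre = false  [C.val == false]
35. n10.tag = 29  [b.ok]
36. n0.hot = -4  [D.tag - 33]
37. n0.live = 27  [S₀.wid + S₂.live + 1]
38. n0.ok = 6  [S₁.hot * 2 - 32]

27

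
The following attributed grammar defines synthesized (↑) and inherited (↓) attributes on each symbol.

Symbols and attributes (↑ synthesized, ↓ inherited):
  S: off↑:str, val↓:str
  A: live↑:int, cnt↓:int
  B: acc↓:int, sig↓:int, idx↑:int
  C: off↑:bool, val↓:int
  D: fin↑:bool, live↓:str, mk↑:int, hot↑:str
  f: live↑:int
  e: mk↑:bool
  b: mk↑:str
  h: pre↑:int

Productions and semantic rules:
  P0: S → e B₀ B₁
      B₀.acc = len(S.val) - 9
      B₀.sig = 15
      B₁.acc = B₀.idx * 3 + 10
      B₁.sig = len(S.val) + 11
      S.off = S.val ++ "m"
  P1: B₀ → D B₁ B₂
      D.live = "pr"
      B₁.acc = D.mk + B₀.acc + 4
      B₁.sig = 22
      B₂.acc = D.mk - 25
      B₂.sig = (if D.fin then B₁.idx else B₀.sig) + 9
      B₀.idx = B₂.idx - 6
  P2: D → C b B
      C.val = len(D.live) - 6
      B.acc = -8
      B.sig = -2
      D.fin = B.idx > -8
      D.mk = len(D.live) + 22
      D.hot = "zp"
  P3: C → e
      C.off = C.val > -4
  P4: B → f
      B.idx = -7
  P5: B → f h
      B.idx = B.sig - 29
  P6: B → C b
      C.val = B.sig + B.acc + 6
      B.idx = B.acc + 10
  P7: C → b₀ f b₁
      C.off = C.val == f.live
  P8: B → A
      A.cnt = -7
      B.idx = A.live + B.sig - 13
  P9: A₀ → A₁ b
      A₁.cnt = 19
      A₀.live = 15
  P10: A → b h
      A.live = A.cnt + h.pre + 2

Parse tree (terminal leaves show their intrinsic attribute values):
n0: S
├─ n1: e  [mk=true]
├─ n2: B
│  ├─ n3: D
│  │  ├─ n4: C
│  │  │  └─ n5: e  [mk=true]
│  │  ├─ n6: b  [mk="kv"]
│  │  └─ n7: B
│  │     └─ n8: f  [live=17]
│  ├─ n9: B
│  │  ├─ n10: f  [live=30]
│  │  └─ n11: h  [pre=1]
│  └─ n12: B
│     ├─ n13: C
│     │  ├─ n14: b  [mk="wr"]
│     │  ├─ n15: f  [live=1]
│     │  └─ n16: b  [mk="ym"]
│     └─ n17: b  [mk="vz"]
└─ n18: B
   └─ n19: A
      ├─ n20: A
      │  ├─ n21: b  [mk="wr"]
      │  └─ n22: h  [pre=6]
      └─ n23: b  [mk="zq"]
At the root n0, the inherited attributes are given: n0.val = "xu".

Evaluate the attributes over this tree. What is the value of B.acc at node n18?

19

1. n0.val = "xu"  [given at root]
2. n1.mk = true  [terminal]
3. n2.acc = -7  [len(S.val) - 9]
4. n2.sig = 15  [15]
5. n3.live = "pr"  ["pr"]
6. n4.val = -4  [len(D.live) - 6]
7. n5.mk = true  [terminal]
8. n4.off = false  [C.val > -4]
9. n6.mk = "kv"  [terminal]
10. n7.acc = -8  [-8]
11. n7.sig = -2  [-2]
12. n8.live = 17  [terminal]
13. n7.idx = -7  [-7]
14. n3.fin = true  [B.idx > -8]
15. n3.mk = 24  [len(D.live) + 22]
16. n3.hot = "zp"  ["zp"]
17. n9.acc = 21  [D.mk + B₀.acc + 4]
18. n9.sig = 22  [22]
19. n10.live = 30  [terminal]
20. n11.pre = 1  [terminal]
21. n9.idx = -7  [B.sig - 29]
22. n12.acc = -1  [D.mk - 25]
23. n12.sig = 2  [(if D.fin then B₁.idx else B₀.sig) + 9]
24. n13.val = 7  [B.sig + B.acc + 6]
25. n14.mk = "wr"  [terminal]
26. n15.live = 1  [terminal]
27. n16.mk = "ym"  [terminal]
28. n13.off = false  [C.val == f.live]
29. n17.mk = "vz"  [terminal]
30. n12.idx = 9  [B.acc + 10]
31. n2.idx = 3  [B₂.idx - 6]
32. n18.acc = 19  [B₀.idx * 3 + 10]
33. n18.sig = 13  [len(S.val) + 11]
34. n19.cnt = -7  [-7]
35. n20.cnt = 19  [19]
36. n21.mk = "wr"  [terminal]
37. n22.pre = 6  [terminal]
38. n20.live = 27  [A.cnt + h.pre + 2]
39. n23.mk = "zq"  [terminal]
40. n19.live = 15  [15]
41. n18.idx = 15  [A.live + B.sig - 13]
42. n0.off = "xum"  [S.val ++ "m"]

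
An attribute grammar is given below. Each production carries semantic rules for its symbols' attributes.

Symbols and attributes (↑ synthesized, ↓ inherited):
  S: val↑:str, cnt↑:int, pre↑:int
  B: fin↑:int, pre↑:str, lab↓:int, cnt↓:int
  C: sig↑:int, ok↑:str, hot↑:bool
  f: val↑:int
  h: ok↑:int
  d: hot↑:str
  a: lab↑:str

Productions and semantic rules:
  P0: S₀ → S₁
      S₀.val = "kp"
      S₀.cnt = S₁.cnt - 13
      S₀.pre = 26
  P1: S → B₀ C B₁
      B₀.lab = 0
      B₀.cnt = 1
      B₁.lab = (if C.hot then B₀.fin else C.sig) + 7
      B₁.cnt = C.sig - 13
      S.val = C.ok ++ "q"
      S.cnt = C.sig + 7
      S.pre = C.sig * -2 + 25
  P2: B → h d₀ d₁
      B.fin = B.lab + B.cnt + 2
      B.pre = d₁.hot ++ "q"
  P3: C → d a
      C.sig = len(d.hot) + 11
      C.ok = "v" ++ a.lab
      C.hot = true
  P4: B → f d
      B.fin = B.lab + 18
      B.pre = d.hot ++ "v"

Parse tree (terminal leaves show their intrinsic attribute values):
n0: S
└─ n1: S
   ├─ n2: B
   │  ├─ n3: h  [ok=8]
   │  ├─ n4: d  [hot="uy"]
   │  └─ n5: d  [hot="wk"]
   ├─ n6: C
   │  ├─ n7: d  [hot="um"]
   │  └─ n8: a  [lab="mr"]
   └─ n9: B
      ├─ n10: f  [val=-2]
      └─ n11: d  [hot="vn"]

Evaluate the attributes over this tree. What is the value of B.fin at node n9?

1. n2.lab = 0  [0]
2. n2.cnt = 1  [1]
3. n3.ok = 8  [terminal]
4. n4.hot = "uy"  [terminal]
5. n5.hot = "wk"  [terminal]
6. n2.fin = 3  [B.lab + B.cnt + 2]
7. n2.pre = "wkq"  [d₁.hot ++ "q"]
8. n7.hot = "um"  [terminal]
9. n8.lab = "mr"  [terminal]
10. n6.sig = 13  [len(d.hot) + 11]
11. n6.ok = "vmr"  ["v" ++ a.lab]
12. n6.hot = true  [true]
13. n9.lab = 10  [(if C.hot then B₀.fin else C.sig) + 7]
14. n9.cnt = 0  [C.sig - 13]
15. n10.val = -2  [terminal]
16. n11.hot = "vn"  [terminal]
17. n9.fin = 28  [B.lab + 18]
18. n9.pre = "vnv"  [d.hot ++ "v"]
19. n1.val = "vmrq"  [C.ok ++ "q"]
20. n1.cnt = 20  [C.sig + 7]
21. n1.pre = -1  [C.sig * -2 + 25]
22. n0.val = "kp"  ["kp"]
23. n0.cnt = 7  [S₁.cnt - 13]
24. n0.pre = 26  [26]

28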